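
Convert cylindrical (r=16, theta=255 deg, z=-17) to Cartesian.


x = 16 * cos(255) = -4.1411
y = 16 * sin(255) = -15.4548
z = -17

(-4.1411, -15.4548, -17)


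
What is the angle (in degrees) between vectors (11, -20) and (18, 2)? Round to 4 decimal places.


dot = 11*18 + -20*2 = 158
|u| = 22.8254, |v| = 18.1108
cos(angle) = 0.3822
angle = 67.5294 degrees

67.5294 degrees


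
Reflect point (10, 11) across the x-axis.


Reflection across x-axis: (x, y) -> (x, -y)
(10, 11) -> (10, -11)

(10, -11)


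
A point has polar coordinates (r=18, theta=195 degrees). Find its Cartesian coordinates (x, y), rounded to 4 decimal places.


x = 18 * cos(195) = -17.3867
y = 18 * sin(195) = -4.6587

(-17.3867, -4.6587)


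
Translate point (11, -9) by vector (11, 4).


Translation: (x+dx, y+dy) = (11+11, -9+4) = (22, -5)

(22, -5)


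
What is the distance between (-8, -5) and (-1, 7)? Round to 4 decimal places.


d = sqrt((-1--8)^2 + (7--5)^2) = 13.8924

13.8924


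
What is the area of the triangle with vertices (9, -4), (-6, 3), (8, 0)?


Area = |x1(y2-y3) + x2(y3-y1) + x3(y1-y2)| / 2
= |9*(3-0) + -6*(0--4) + 8*(-4-3)| / 2
= 26.5

26.5


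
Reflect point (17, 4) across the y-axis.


Reflection across y-axis: (x, y) -> (-x, y)
(17, 4) -> (-17, 4)

(-17, 4)


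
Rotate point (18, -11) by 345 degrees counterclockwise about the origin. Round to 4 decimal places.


x' = 18*cos(345) - -11*sin(345) = 14.5397
y' = 18*sin(345) + -11*cos(345) = -15.2839

(14.5397, -15.2839)


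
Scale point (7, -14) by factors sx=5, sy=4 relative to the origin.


Scaling: (x*sx, y*sy) = (7*5, -14*4) = (35, -56)

(35, -56)


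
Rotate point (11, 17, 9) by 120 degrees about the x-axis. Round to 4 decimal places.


x' = 11
y' = 17*cos(120) - 9*sin(120) = -16.2942
z' = 17*sin(120) + 9*cos(120) = 10.2224

(11, -16.2942, 10.2224)


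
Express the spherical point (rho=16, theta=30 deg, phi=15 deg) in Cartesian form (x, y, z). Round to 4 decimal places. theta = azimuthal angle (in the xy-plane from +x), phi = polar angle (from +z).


x = 16 * sin(15) * cos(30) = 3.5863
y = 16 * sin(15) * sin(30) = 2.0706
z = 16 * cos(15) = 15.4548

(3.5863, 2.0706, 15.4548)


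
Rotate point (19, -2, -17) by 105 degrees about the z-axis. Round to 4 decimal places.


x' = 19*cos(105) - -2*sin(105) = -2.9857
y' = 19*sin(105) + -2*cos(105) = 18.8702
z' = -17

(-2.9857, 18.8702, -17)


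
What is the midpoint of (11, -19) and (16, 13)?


Midpoint = ((11+16)/2, (-19+13)/2) = (13.5, -3)

(13.5, -3)


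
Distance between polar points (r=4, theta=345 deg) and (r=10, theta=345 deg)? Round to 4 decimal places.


d = sqrt(r1^2 + r2^2 - 2*r1*r2*cos(t2-t1))
d = sqrt(4^2 + 10^2 - 2*4*10*cos(345-345)) = 6

6


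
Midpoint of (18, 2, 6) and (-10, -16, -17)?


Midpoint = ((18+-10)/2, (2+-16)/2, (6+-17)/2) = (4, -7, -5.5)

(4, -7, -5.5)


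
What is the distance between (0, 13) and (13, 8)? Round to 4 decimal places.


d = sqrt((13-0)^2 + (8-13)^2) = 13.9284

13.9284


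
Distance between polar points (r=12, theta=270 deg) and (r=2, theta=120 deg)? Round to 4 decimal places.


d = sqrt(r1^2 + r2^2 - 2*r1*r2*cos(t2-t1))
d = sqrt(12^2 + 2^2 - 2*12*2*cos(120-270)) = 13.7684

13.7684


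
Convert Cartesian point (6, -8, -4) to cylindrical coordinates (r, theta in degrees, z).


r = sqrt(6^2 + (-8)^2) = 10
theta = atan2(-8, 6) = 306.8699 deg
z = -4

r = 10, theta = 306.8699 deg, z = -4


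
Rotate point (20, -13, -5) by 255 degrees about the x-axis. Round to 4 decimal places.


x' = 20
y' = -13*cos(255) - -5*sin(255) = -1.465
z' = -13*sin(255) + -5*cos(255) = 13.8511

(20, -1.465, 13.8511)


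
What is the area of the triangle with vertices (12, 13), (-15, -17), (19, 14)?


Area = |x1(y2-y3) + x2(y3-y1) + x3(y1-y2)| / 2
= |12*(-17-14) + -15*(14-13) + 19*(13--17)| / 2
= 91.5

91.5


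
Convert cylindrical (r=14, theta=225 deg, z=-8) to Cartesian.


x = 14 * cos(225) = -9.8995
y = 14 * sin(225) = -9.8995
z = -8

(-9.8995, -9.8995, -8)


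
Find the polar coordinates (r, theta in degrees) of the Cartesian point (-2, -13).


r = sqrt((-2)^2 + (-13)^2) = 13.1529
theta = atan2(-13, -2) = 261.2538 degrees

r = 13.1529, theta = 261.2538 degrees


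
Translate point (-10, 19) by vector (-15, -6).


Translation: (x+dx, y+dy) = (-10+-15, 19+-6) = (-25, 13)

(-25, 13)


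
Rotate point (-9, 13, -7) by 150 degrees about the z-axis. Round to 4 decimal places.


x' = -9*cos(150) - 13*sin(150) = 1.2942
y' = -9*sin(150) + 13*cos(150) = -15.7583
z' = -7

(1.2942, -15.7583, -7)


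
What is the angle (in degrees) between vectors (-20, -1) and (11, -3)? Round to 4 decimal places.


dot = -20*11 + -1*-3 = -217
|u| = 20.025, |v| = 11.4018
cos(angle) = -0.9504
angle = 161.8825 degrees

161.8825 degrees


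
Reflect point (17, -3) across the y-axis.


Reflection across y-axis: (x, y) -> (-x, y)
(17, -3) -> (-17, -3)

(-17, -3)


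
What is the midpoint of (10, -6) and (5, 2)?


Midpoint = ((10+5)/2, (-6+2)/2) = (7.5, -2)

(7.5, -2)


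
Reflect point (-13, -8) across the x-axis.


Reflection across x-axis: (x, y) -> (x, -y)
(-13, -8) -> (-13, 8)

(-13, 8)


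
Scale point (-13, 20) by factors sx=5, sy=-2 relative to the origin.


Scaling: (x*sx, y*sy) = (-13*5, 20*-2) = (-65, -40)

(-65, -40)


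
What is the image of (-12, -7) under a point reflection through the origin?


Reflection through origin: (x, y) -> (-x, -y)
(-12, -7) -> (12, 7)

(12, 7)


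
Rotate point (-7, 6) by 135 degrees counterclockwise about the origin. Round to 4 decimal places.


x' = -7*cos(135) - 6*sin(135) = 0.7071
y' = -7*sin(135) + 6*cos(135) = -9.1924

(0.7071, -9.1924)


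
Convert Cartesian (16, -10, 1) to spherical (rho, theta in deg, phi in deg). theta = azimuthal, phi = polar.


rho = sqrt(16^2 + (-10)^2 + 1^2) = 18.8944
theta = atan2(-10, 16) = 327.9946 deg
phi = acos(1/18.8944) = 86.9662 deg

rho = 18.8944, theta = 327.9946 deg, phi = 86.9662 deg


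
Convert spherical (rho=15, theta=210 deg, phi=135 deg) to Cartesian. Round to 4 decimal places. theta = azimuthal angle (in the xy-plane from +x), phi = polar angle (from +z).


x = 15 * sin(135) * cos(210) = -9.1856
y = 15 * sin(135) * sin(210) = -5.3033
z = 15 * cos(135) = -10.6066

(-9.1856, -5.3033, -10.6066)


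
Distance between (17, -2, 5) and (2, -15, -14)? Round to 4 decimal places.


d = sqrt((2-17)^2 + (-15--2)^2 + (-14-5)^2) = 27.4773

27.4773


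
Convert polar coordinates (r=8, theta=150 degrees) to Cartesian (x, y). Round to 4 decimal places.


x = 8 * cos(150) = -6.9282
y = 8 * sin(150) = 4

(-6.9282, 4)


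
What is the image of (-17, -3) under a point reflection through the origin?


Reflection through origin: (x, y) -> (-x, -y)
(-17, -3) -> (17, 3)

(17, 3)


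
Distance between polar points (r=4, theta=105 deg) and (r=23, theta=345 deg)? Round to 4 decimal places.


d = sqrt(r1^2 + r2^2 - 2*r1*r2*cos(t2-t1))
d = sqrt(4^2 + 23^2 - 2*4*23*cos(345-105)) = 25.2389

25.2389


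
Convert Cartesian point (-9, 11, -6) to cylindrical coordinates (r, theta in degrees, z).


r = sqrt((-9)^2 + 11^2) = 14.2127
theta = atan2(11, -9) = 129.2894 deg
z = -6

r = 14.2127, theta = 129.2894 deg, z = -6


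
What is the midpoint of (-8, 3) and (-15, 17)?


Midpoint = ((-8+-15)/2, (3+17)/2) = (-11.5, 10)

(-11.5, 10)


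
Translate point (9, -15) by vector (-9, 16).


Translation: (x+dx, y+dy) = (9+-9, -15+16) = (0, 1)

(0, 1)


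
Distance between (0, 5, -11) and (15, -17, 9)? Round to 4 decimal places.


d = sqrt((15-0)^2 + (-17-5)^2 + (9--11)^2) = 33.3017

33.3017


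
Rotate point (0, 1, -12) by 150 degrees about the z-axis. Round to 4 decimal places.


x' = 0*cos(150) - 1*sin(150) = -0.5
y' = 0*sin(150) + 1*cos(150) = -0.866
z' = -12

(-0.5, -0.866, -12)


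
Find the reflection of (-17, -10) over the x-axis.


Reflection across x-axis: (x, y) -> (x, -y)
(-17, -10) -> (-17, 10)

(-17, 10)


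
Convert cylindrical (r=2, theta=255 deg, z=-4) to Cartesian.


x = 2 * cos(255) = -0.5176
y = 2 * sin(255) = -1.9319
z = -4

(-0.5176, -1.9319, -4)


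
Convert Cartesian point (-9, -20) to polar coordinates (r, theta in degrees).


r = sqrt((-9)^2 + (-20)^2) = 21.9317
theta = atan2(-20, -9) = 245.7723 degrees

r = 21.9317, theta = 245.7723 degrees


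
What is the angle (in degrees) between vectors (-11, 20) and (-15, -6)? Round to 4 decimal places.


dot = -11*-15 + 20*-6 = 45
|u| = 22.8254, |v| = 16.1555
cos(angle) = 0.122
angle = 82.9906 degrees

82.9906 degrees


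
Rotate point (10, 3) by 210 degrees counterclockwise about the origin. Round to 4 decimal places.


x' = 10*cos(210) - 3*sin(210) = -7.1603
y' = 10*sin(210) + 3*cos(210) = -7.5981

(-7.1603, -7.5981)


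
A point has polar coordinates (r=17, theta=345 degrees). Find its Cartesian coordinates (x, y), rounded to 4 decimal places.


x = 17 * cos(345) = 16.4207
y = 17 * sin(345) = -4.3999

(16.4207, -4.3999)


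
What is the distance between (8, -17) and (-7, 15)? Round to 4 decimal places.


d = sqrt((-7-8)^2 + (15--17)^2) = 35.3412

35.3412


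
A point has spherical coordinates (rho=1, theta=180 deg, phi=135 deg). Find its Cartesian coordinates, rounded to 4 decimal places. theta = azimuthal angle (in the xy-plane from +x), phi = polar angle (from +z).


x = 1 * sin(135) * cos(180) = -0.7071
y = 1 * sin(135) * sin(180) = 0
z = 1 * cos(135) = -0.7071

(-0.7071, 0, -0.7071)


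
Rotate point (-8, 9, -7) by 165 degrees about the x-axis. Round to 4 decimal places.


x' = -8
y' = 9*cos(165) - -7*sin(165) = -6.8816
z' = 9*sin(165) + -7*cos(165) = 9.0909

(-8, -6.8816, 9.0909)


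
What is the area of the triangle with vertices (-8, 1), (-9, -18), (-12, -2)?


Area = |x1(y2-y3) + x2(y3-y1) + x3(y1-y2)| / 2
= |-8*(-18--2) + -9*(-2-1) + -12*(1--18)| / 2
= 36.5

36.5


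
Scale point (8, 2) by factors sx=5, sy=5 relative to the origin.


Scaling: (x*sx, y*sy) = (8*5, 2*5) = (40, 10)

(40, 10)


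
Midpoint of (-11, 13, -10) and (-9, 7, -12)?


Midpoint = ((-11+-9)/2, (13+7)/2, (-10+-12)/2) = (-10, 10, -11)

(-10, 10, -11)


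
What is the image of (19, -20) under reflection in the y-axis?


Reflection across y-axis: (x, y) -> (-x, y)
(19, -20) -> (-19, -20)

(-19, -20)


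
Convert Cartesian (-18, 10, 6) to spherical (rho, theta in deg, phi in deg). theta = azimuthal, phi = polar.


rho = sqrt((-18)^2 + 10^2 + 6^2) = 21.4476
theta = atan2(10, -18) = 150.9454 deg
phi = acos(6/21.4476) = 73.7546 deg

rho = 21.4476, theta = 150.9454 deg, phi = 73.7546 deg


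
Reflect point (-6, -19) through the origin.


Reflection through origin: (x, y) -> (-x, -y)
(-6, -19) -> (6, 19)

(6, 19)


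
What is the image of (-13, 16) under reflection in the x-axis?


Reflection across x-axis: (x, y) -> (x, -y)
(-13, 16) -> (-13, -16)

(-13, -16)


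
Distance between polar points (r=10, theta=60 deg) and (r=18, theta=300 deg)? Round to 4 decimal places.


d = sqrt(r1^2 + r2^2 - 2*r1*r2*cos(t2-t1))
d = sqrt(10^2 + 18^2 - 2*10*18*cos(300-60)) = 24.5764

24.5764


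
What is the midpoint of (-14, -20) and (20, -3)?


Midpoint = ((-14+20)/2, (-20+-3)/2) = (3, -11.5)

(3, -11.5)


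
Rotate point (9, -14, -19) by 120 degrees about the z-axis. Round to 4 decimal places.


x' = 9*cos(120) - -14*sin(120) = 7.6244
y' = 9*sin(120) + -14*cos(120) = 14.7942
z' = -19

(7.6244, 14.7942, -19)


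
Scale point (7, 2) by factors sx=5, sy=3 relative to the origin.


Scaling: (x*sx, y*sy) = (7*5, 2*3) = (35, 6)

(35, 6)


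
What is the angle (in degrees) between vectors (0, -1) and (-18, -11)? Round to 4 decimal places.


dot = 0*-18 + -1*-11 = 11
|u| = 1, |v| = 21.095
cos(angle) = 0.5215
angle = 58.5704 degrees

58.5704 degrees


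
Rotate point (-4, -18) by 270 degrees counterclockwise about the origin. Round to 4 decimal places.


x' = -4*cos(270) - -18*sin(270) = -18
y' = -4*sin(270) + -18*cos(270) = 4

(-18, 4)


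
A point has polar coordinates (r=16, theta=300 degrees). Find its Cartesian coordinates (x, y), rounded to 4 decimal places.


x = 16 * cos(300) = 8
y = 16 * sin(300) = -13.8564

(8, -13.8564)


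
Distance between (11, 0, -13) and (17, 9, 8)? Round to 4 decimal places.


d = sqrt((17-11)^2 + (9-0)^2 + (8--13)^2) = 23.622

23.622


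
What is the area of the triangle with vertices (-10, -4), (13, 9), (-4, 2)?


Area = |x1(y2-y3) + x2(y3-y1) + x3(y1-y2)| / 2
= |-10*(9-2) + 13*(2--4) + -4*(-4-9)| / 2
= 30

30


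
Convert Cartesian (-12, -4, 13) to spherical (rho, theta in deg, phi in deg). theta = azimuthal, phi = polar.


rho = sqrt((-12)^2 + (-4)^2 + 13^2) = 18.1384
theta = atan2(-4, -12) = 198.4349 deg
phi = acos(13/18.1384) = 44.2162 deg

rho = 18.1384, theta = 198.4349 deg, phi = 44.2162 deg


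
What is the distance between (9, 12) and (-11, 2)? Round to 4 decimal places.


d = sqrt((-11-9)^2 + (2-12)^2) = 22.3607

22.3607


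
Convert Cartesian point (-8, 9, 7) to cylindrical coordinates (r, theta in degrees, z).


r = sqrt((-8)^2 + 9^2) = 12.0416
theta = atan2(9, -8) = 131.6335 deg
z = 7

r = 12.0416, theta = 131.6335 deg, z = 7


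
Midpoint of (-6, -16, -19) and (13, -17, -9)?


Midpoint = ((-6+13)/2, (-16+-17)/2, (-19+-9)/2) = (3.5, -16.5, -14)

(3.5, -16.5, -14)


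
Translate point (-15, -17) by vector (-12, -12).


Translation: (x+dx, y+dy) = (-15+-12, -17+-12) = (-27, -29)

(-27, -29)


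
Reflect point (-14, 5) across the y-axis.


Reflection across y-axis: (x, y) -> (-x, y)
(-14, 5) -> (14, 5)

(14, 5)


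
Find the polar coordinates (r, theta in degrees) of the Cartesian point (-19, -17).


r = sqrt((-19)^2 + (-17)^2) = 25.4951
theta = atan2(-17, -19) = 221.8202 degrees

r = 25.4951, theta = 221.8202 degrees


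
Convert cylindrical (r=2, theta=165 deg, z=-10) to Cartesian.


x = 2 * cos(165) = -1.9319
y = 2 * sin(165) = 0.5176
z = -10

(-1.9319, 0.5176, -10)


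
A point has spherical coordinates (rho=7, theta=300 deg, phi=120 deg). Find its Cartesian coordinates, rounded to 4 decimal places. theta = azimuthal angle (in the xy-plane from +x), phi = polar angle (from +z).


x = 7 * sin(120) * cos(300) = 3.0311
y = 7 * sin(120) * sin(300) = -5.25
z = 7 * cos(120) = -3.5

(3.0311, -5.25, -3.5)


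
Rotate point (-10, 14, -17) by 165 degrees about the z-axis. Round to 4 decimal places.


x' = -10*cos(165) - 14*sin(165) = 6.0358
y' = -10*sin(165) + 14*cos(165) = -16.1112
z' = -17

(6.0358, -16.1112, -17)


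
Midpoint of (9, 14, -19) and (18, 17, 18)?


Midpoint = ((9+18)/2, (14+17)/2, (-19+18)/2) = (13.5, 15.5, -0.5)

(13.5, 15.5, -0.5)


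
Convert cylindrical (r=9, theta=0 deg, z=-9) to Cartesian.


x = 9 * cos(0) = 9
y = 9 * sin(0) = 0
z = -9

(9, 0, -9)


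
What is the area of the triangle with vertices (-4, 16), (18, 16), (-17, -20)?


Area = |x1(y2-y3) + x2(y3-y1) + x3(y1-y2)| / 2
= |-4*(16--20) + 18*(-20-16) + -17*(16-16)| / 2
= 396

396


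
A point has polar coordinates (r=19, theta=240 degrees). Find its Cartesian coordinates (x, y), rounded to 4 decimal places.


x = 19 * cos(240) = -9.5
y = 19 * sin(240) = -16.4545

(-9.5, -16.4545)


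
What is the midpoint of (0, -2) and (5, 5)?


Midpoint = ((0+5)/2, (-2+5)/2) = (2.5, 1.5)

(2.5, 1.5)


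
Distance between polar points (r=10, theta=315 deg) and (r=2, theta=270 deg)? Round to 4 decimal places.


d = sqrt(r1^2 + r2^2 - 2*r1*r2*cos(t2-t1))
d = sqrt(10^2 + 2^2 - 2*10*2*cos(270-315)) = 8.7015

8.7015


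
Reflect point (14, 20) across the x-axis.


Reflection across x-axis: (x, y) -> (x, -y)
(14, 20) -> (14, -20)

(14, -20)


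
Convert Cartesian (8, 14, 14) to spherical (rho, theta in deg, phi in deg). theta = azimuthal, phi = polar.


rho = sqrt(8^2 + 14^2 + 14^2) = 21.3542
theta = atan2(14, 8) = 60.2551 deg
phi = acos(14/21.3542) = 49.0341 deg

rho = 21.3542, theta = 60.2551 deg, phi = 49.0341 deg


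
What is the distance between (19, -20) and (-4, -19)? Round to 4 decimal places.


d = sqrt((-4-19)^2 + (-19--20)^2) = 23.0217

23.0217


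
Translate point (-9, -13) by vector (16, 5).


Translation: (x+dx, y+dy) = (-9+16, -13+5) = (7, -8)

(7, -8)


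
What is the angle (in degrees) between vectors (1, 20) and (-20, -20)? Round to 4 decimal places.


dot = 1*-20 + 20*-20 = -420
|u| = 20.025, |v| = 28.2843
cos(angle) = -0.7415
angle = 137.8624 degrees

137.8624 degrees


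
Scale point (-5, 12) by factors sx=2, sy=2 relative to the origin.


Scaling: (x*sx, y*sy) = (-5*2, 12*2) = (-10, 24)

(-10, 24)


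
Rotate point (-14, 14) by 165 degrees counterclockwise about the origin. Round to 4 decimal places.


x' = -14*cos(165) - 14*sin(165) = 9.8995
y' = -14*sin(165) + 14*cos(165) = -17.1464

(9.8995, -17.1464)


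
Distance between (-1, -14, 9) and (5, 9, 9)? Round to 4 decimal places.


d = sqrt((5--1)^2 + (9--14)^2 + (9-9)^2) = 23.7697

23.7697


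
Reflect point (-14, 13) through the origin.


Reflection through origin: (x, y) -> (-x, -y)
(-14, 13) -> (14, -13)

(14, -13)


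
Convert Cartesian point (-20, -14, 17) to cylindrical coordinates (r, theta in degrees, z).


r = sqrt((-20)^2 + (-14)^2) = 24.4131
theta = atan2(-14, -20) = 214.992 deg
z = 17

r = 24.4131, theta = 214.992 deg, z = 17


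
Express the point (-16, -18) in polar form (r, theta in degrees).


r = sqrt((-16)^2 + (-18)^2) = 24.0832
theta = atan2(-18, -16) = 228.3665 degrees

r = 24.0832, theta = 228.3665 degrees


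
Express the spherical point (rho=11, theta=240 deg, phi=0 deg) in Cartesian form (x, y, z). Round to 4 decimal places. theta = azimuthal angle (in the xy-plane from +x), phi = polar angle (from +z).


x = 11 * sin(0) * cos(240) = 0
y = 11 * sin(0) * sin(240) = 0
z = 11 * cos(0) = 11

(0, 0, 11)


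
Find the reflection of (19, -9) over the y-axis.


Reflection across y-axis: (x, y) -> (-x, y)
(19, -9) -> (-19, -9)

(-19, -9)


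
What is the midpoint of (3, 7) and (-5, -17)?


Midpoint = ((3+-5)/2, (7+-17)/2) = (-1, -5)

(-1, -5)


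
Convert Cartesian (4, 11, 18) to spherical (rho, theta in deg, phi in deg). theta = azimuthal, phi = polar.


rho = sqrt(4^2 + 11^2 + 18^2) = 21.4709
theta = atan2(11, 4) = 70.0169 deg
phi = acos(18/21.4709) = 33.0344 deg

rho = 21.4709, theta = 70.0169 deg, phi = 33.0344 deg


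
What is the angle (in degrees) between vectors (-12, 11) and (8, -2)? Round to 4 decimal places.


dot = -12*8 + 11*-2 = -118
|u| = 16.2788, |v| = 8.2462
cos(angle) = -0.879
angle = 151.5258 degrees

151.5258 degrees


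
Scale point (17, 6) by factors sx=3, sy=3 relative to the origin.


Scaling: (x*sx, y*sy) = (17*3, 6*3) = (51, 18)

(51, 18)


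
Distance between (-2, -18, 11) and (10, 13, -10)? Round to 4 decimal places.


d = sqrt((10--2)^2 + (13--18)^2 + (-10-11)^2) = 39.3192

39.3192


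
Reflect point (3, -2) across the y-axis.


Reflection across y-axis: (x, y) -> (-x, y)
(3, -2) -> (-3, -2)

(-3, -2)


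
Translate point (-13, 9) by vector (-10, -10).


Translation: (x+dx, y+dy) = (-13+-10, 9+-10) = (-23, -1)

(-23, -1)


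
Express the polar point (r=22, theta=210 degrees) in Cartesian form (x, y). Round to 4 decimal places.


x = 22 * cos(210) = -19.0526
y = 22 * sin(210) = -11

(-19.0526, -11)


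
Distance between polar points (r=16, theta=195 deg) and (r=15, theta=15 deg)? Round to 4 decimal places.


d = sqrt(r1^2 + r2^2 - 2*r1*r2*cos(t2-t1))
d = sqrt(16^2 + 15^2 - 2*16*15*cos(15-195)) = 31

31


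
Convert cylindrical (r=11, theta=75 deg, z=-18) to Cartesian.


x = 11 * cos(75) = 2.847
y = 11 * sin(75) = 10.6252
z = -18

(2.847, 10.6252, -18)


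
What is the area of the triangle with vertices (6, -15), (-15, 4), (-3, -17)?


Area = |x1(y2-y3) + x2(y3-y1) + x3(y1-y2)| / 2
= |6*(4--17) + -15*(-17--15) + -3*(-15-4)| / 2
= 106.5

106.5


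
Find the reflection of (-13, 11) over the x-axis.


Reflection across x-axis: (x, y) -> (x, -y)
(-13, 11) -> (-13, -11)

(-13, -11)


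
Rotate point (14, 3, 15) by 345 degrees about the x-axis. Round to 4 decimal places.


x' = 14
y' = 3*cos(345) - 15*sin(345) = 6.7801
z' = 3*sin(345) + 15*cos(345) = 13.7124

(14, 6.7801, 13.7124)


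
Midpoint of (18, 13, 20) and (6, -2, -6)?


Midpoint = ((18+6)/2, (13+-2)/2, (20+-6)/2) = (12, 5.5, 7)

(12, 5.5, 7)


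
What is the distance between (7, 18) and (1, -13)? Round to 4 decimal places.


d = sqrt((1-7)^2 + (-13-18)^2) = 31.5753

31.5753


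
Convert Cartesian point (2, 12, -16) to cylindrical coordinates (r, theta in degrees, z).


r = sqrt(2^2 + 12^2) = 12.1655
theta = atan2(12, 2) = 80.5377 deg
z = -16

r = 12.1655, theta = 80.5377 deg, z = -16


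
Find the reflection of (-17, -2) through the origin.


Reflection through origin: (x, y) -> (-x, -y)
(-17, -2) -> (17, 2)

(17, 2)


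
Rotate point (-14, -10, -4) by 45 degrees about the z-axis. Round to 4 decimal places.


x' = -14*cos(45) - -10*sin(45) = -2.8284
y' = -14*sin(45) + -10*cos(45) = -16.9706
z' = -4

(-2.8284, -16.9706, -4)


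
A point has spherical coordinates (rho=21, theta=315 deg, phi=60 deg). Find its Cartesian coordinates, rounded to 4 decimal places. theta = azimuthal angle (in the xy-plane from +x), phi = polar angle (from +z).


x = 21 * sin(60) * cos(315) = 12.8598
y = 21 * sin(60) * sin(315) = -12.8598
z = 21 * cos(60) = 10.5

(12.8598, -12.8598, 10.5)


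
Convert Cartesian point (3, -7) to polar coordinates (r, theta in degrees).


r = sqrt(3^2 + (-7)^2) = 7.6158
theta = atan2(-7, 3) = 293.1986 degrees

r = 7.6158, theta = 293.1986 degrees


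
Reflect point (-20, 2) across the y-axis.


Reflection across y-axis: (x, y) -> (-x, y)
(-20, 2) -> (20, 2)

(20, 2)


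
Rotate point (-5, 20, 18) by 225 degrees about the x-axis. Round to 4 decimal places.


x' = -5
y' = 20*cos(225) - 18*sin(225) = -1.4142
z' = 20*sin(225) + 18*cos(225) = -26.8701

(-5, -1.4142, -26.8701)


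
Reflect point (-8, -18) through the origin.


Reflection through origin: (x, y) -> (-x, -y)
(-8, -18) -> (8, 18)

(8, 18)


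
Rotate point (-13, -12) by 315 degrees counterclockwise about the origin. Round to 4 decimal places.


x' = -13*cos(315) - -12*sin(315) = -17.6777
y' = -13*sin(315) + -12*cos(315) = 0.7071

(-17.6777, 0.7071)


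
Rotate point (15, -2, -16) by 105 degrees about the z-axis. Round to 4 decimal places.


x' = 15*cos(105) - -2*sin(105) = -1.9504
y' = 15*sin(105) + -2*cos(105) = 15.0065
z' = -16

(-1.9504, 15.0065, -16)


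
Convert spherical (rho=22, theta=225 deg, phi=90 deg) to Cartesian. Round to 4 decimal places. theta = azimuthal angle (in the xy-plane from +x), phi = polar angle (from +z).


x = 22 * sin(90) * cos(225) = -15.5563
y = 22 * sin(90) * sin(225) = -15.5563
z = 22 * cos(90) = 0

(-15.5563, -15.5563, 0)


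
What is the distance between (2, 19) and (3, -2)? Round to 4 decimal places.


d = sqrt((3-2)^2 + (-2-19)^2) = 21.0238

21.0238


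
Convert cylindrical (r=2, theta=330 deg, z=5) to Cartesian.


x = 2 * cos(330) = 1.7321
y = 2 * sin(330) = -1
z = 5

(1.7321, -1, 5)


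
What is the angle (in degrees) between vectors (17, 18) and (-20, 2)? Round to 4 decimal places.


dot = 17*-20 + 18*2 = -304
|u| = 24.7588, |v| = 20.0998
cos(angle) = -0.6109
angle = 127.6528 degrees

127.6528 degrees


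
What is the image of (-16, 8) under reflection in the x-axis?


Reflection across x-axis: (x, y) -> (x, -y)
(-16, 8) -> (-16, -8)

(-16, -8)


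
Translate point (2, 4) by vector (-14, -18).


Translation: (x+dx, y+dy) = (2+-14, 4+-18) = (-12, -14)

(-12, -14)


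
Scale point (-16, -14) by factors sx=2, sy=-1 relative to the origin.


Scaling: (x*sx, y*sy) = (-16*2, -14*-1) = (-32, 14)

(-32, 14)


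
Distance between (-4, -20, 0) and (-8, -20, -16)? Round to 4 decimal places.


d = sqrt((-8--4)^2 + (-20--20)^2 + (-16-0)^2) = 16.4924

16.4924


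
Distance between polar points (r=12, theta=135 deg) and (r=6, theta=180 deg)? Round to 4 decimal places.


d = sqrt(r1^2 + r2^2 - 2*r1*r2*cos(t2-t1))
d = sqrt(12^2 + 6^2 - 2*12*6*cos(180-135)) = 8.8418

8.8418


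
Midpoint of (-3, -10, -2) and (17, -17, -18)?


Midpoint = ((-3+17)/2, (-10+-17)/2, (-2+-18)/2) = (7, -13.5, -10)

(7, -13.5, -10)


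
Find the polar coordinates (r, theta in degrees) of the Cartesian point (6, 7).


r = sqrt(6^2 + 7^2) = 9.2195
theta = atan2(7, 6) = 49.3987 degrees

r = 9.2195, theta = 49.3987 degrees


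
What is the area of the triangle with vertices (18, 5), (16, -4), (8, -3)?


Area = |x1(y2-y3) + x2(y3-y1) + x3(y1-y2)| / 2
= |18*(-4--3) + 16*(-3-5) + 8*(5--4)| / 2
= 37

37


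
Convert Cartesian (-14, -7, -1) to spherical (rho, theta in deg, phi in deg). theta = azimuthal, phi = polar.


rho = sqrt((-14)^2 + (-7)^2 + (-1)^2) = 15.6844
theta = atan2(-7, -14) = 206.5651 deg
phi = acos(-1/15.6844) = 93.6555 deg

rho = 15.6844, theta = 206.5651 deg, phi = 93.6555 deg


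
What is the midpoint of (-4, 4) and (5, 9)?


Midpoint = ((-4+5)/2, (4+9)/2) = (0.5, 6.5)

(0.5, 6.5)


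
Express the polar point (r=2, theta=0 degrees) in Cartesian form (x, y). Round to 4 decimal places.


x = 2 * cos(0) = 2
y = 2 * sin(0) = 0

(2, 0)


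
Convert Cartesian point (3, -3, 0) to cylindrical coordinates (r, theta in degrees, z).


r = sqrt(3^2 + (-3)^2) = 4.2426
theta = atan2(-3, 3) = 315 deg
z = 0

r = 4.2426, theta = 315 deg, z = 0


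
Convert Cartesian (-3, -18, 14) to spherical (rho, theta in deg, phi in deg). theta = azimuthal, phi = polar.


rho = sqrt((-3)^2 + (-18)^2 + 14^2) = 23
theta = atan2(-18, -3) = 260.5377 deg
phi = acos(14/23) = 52.5048 deg

rho = 23, theta = 260.5377 deg, phi = 52.5048 deg


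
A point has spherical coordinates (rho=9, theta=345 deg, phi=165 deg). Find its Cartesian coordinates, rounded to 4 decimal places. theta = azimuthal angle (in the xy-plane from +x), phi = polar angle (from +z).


x = 9 * sin(165) * cos(345) = 2.25
y = 9 * sin(165) * sin(345) = -0.6029
z = 9 * cos(165) = -8.6933

(2.25, -0.6029, -8.6933)


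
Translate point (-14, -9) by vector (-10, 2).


Translation: (x+dx, y+dy) = (-14+-10, -9+2) = (-24, -7)

(-24, -7)


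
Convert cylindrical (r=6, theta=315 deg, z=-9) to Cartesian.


x = 6 * cos(315) = 4.2426
y = 6 * sin(315) = -4.2426
z = -9

(4.2426, -4.2426, -9)


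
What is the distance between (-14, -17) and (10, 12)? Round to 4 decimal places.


d = sqrt((10--14)^2 + (12--17)^2) = 37.6431

37.6431


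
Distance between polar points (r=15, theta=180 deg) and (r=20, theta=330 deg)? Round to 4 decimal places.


d = sqrt(r1^2 + r2^2 - 2*r1*r2*cos(t2-t1))
d = sqrt(15^2 + 20^2 - 2*15*20*cos(330-180)) = 33.8322

33.8322


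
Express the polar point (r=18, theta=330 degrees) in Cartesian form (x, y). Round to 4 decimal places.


x = 18 * cos(330) = 15.5885
y = 18 * sin(330) = -9

(15.5885, -9)


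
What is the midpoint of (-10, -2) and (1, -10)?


Midpoint = ((-10+1)/2, (-2+-10)/2) = (-4.5, -6)

(-4.5, -6)


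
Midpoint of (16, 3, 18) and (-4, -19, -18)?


Midpoint = ((16+-4)/2, (3+-19)/2, (18+-18)/2) = (6, -8, 0)

(6, -8, 0)


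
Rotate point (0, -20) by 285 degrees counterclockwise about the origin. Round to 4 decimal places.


x' = 0*cos(285) - -20*sin(285) = -19.3185
y' = 0*sin(285) + -20*cos(285) = -5.1764

(-19.3185, -5.1764)


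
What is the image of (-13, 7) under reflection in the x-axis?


Reflection across x-axis: (x, y) -> (x, -y)
(-13, 7) -> (-13, -7)

(-13, -7)


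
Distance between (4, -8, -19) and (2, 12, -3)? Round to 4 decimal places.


d = sqrt((2-4)^2 + (12--8)^2 + (-3--19)^2) = 25.6905

25.6905


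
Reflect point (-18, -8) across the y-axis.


Reflection across y-axis: (x, y) -> (-x, y)
(-18, -8) -> (18, -8)

(18, -8)


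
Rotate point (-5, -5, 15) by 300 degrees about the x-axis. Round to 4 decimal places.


x' = -5
y' = -5*cos(300) - 15*sin(300) = 10.4904
z' = -5*sin(300) + 15*cos(300) = 11.8301

(-5, 10.4904, 11.8301)


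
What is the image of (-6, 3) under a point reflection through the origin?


Reflection through origin: (x, y) -> (-x, -y)
(-6, 3) -> (6, -3)

(6, -3)


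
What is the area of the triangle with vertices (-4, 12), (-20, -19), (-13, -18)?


Area = |x1(y2-y3) + x2(y3-y1) + x3(y1-y2)| / 2
= |-4*(-19--18) + -20*(-18-12) + -13*(12--19)| / 2
= 100.5

100.5


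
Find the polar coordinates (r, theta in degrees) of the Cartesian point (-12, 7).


r = sqrt((-12)^2 + 7^2) = 13.8924
theta = atan2(7, -12) = 149.7436 degrees

r = 13.8924, theta = 149.7436 degrees


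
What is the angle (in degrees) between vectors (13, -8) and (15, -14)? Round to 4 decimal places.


dot = 13*15 + -8*-14 = 307
|u| = 15.2643, |v| = 20.5183
cos(angle) = 0.9802
angle = 11.4176 degrees

11.4176 degrees


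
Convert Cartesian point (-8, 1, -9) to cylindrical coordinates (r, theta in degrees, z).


r = sqrt((-8)^2 + 1^2) = 8.0623
theta = atan2(1, -8) = 172.875 deg
z = -9

r = 8.0623, theta = 172.875 deg, z = -9


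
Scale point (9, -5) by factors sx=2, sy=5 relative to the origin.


Scaling: (x*sx, y*sy) = (9*2, -5*5) = (18, -25)

(18, -25)


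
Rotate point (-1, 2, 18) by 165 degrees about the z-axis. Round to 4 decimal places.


x' = -1*cos(165) - 2*sin(165) = 0.4483
y' = -1*sin(165) + 2*cos(165) = -2.1907
z' = 18

(0.4483, -2.1907, 18)


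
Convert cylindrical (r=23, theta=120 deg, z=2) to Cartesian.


x = 23 * cos(120) = -11.5
y = 23 * sin(120) = 19.9186
z = 2

(-11.5, 19.9186, 2)


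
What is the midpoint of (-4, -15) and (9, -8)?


Midpoint = ((-4+9)/2, (-15+-8)/2) = (2.5, -11.5)

(2.5, -11.5)


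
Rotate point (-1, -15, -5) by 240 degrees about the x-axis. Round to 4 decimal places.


x' = -1
y' = -15*cos(240) - -5*sin(240) = 3.1699
z' = -15*sin(240) + -5*cos(240) = 15.4904

(-1, 3.1699, 15.4904)


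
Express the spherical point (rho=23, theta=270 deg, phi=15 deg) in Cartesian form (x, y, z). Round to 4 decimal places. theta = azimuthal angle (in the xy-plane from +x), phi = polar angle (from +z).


x = 23 * sin(15) * cos(270) = 0
y = 23 * sin(15) * sin(270) = -5.9528
z = 23 * cos(15) = 22.2163

(0, -5.9528, 22.2163)


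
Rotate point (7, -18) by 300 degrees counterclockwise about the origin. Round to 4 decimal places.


x' = 7*cos(300) - -18*sin(300) = -12.0885
y' = 7*sin(300) + -18*cos(300) = -15.0622

(-12.0885, -15.0622)


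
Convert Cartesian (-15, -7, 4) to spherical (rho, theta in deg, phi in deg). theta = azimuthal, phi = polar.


rho = sqrt((-15)^2 + (-7)^2 + 4^2) = 17.0294
theta = atan2(-7, -15) = 205.0169 deg
phi = acos(4/17.0294) = 76.415 deg

rho = 17.0294, theta = 205.0169 deg, phi = 76.415 deg


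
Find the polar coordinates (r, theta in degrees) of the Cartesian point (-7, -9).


r = sqrt((-7)^2 + (-9)^2) = 11.4018
theta = atan2(-9, -7) = 232.125 degrees

r = 11.4018, theta = 232.125 degrees


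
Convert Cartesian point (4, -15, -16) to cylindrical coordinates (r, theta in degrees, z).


r = sqrt(4^2 + (-15)^2) = 15.5242
theta = atan2(-15, 4) = 284.9314 deg
z = -16

r = 15.5242, theta = 284.9314 deg, z = -16


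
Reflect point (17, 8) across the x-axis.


Reflection across x-axis: (x, y) -> (x, -y)
(17, 8) -> (17, -8)

(17, -8)


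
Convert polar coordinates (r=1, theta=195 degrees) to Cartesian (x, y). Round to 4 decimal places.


x = 1 * cos(195) = -0.9659
y = 1 * sin(195) = -0.2588

(-0.9659, -0.2588)


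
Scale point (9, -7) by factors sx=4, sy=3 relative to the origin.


Scaling: (x*sx, y*sy) = (9*4, -7*3) = (36, -21)

(36, -21)


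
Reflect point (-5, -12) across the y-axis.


Reflection across y-axis: (x, y) -> (-x, y)
(-5, -12) -> (5, -12)

(5, -12)


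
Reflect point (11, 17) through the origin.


Reflection through origin: (x, y) -> (-x, -y)
(11, 17) -> (-11, -17)

(-11, -17)


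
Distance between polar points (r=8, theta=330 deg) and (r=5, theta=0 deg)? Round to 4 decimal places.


d = sqrt(r1^2 + r2^2 - 2*r1*r2*cos(t2-t1))
d = sqrt(8^2 + 5^2 - 2*8*5*cos(0-330)) = 4.4405

4.4405


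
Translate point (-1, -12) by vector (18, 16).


Translation: (x+dx, y+dy) = (-1+18, -12+16) = (17, 4)

(17, 4)


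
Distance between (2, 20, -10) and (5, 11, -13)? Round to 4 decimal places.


d = sqrt((5-2)^2 + (11-20)^2 + (-13--10)^2) = 9.9499

9.9499


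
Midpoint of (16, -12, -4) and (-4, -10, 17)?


Midpoint = ((16+-4)/2, (-12+-10)/2, (-4+17)/2) = (6, -11, 6.5)

(6, -11, 6.5)


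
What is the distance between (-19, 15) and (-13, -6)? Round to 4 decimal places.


d = sqrt((-13--19)^2 + (-6-15)^2) = 21.8403

21.8403


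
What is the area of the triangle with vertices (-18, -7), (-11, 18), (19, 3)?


Area = |x1(y2-y3) + x2(y3-y1) + x3(y1-y2)| / 2
= |-18*(18-3) + -11*(3--7) + 19*(-7-18)| / 2
= 427.5

427.5


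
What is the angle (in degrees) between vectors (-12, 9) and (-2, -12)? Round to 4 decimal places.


dot = -12*-2 + 9*-12 = -84
|u| = 15, |v| = 12.1655
cos(angle) = -0.4603
angle = 117.4076 degrees

117.4076 degrees


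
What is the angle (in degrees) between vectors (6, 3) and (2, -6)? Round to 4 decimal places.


dot = 6*2 + 3*-6 = -6
|u| = 6.7082, |v| = 6.3246
cos(angle) = -0.1414
angle = 98.1301 degrees

98.1301 degrees


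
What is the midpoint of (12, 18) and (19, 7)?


Midpoint = ((12+19)/2, (18+7)/2) = (15.5, 12.5)

(15.5, 12.5)


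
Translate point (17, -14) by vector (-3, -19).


Translation: (x+dx, y+dy) = (17+-3, -14+-19) = (14, -33)

(14, -33)


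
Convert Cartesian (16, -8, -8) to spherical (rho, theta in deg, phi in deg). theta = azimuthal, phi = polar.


rho = sqrt(16^2 + (-8)^2 + (-8)^2) = 19.5959
theta = atan2(-8, 16) = 333.4349 deg
phi = acos(-8/19.5959) = 114.0948 deg

rho = 19.5959, theta = 333.4349 deg, phi = 114.0948 deg


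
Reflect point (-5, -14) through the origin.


Reflection through origin: (x, y) -> (-x, -y)
(-5, -14) -> (5, 14)

(5, 14)


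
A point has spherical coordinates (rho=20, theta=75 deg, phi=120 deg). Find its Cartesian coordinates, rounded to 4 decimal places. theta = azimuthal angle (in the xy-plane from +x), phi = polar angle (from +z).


x = 20 * sin(120) * cos(75) = 4.4829
y = 20 * sin(120) * sin(75) = 16.7303
z = 20 * cos(120) = -10

(4.4829, 16.7303, -10)


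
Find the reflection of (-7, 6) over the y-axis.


Reflection across y-axis: (x, y) -> (-x, y)
(-7, 6) -> (7, 6)

(7, 6)


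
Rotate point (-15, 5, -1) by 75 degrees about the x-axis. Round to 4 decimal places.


x' = -15
y' = 5*cos(75) - -1*sin(75) = 2.26
z' = 5*sin(75) + -1*cos(75) = 4.5708

(-15, 2.26, 4.5708)


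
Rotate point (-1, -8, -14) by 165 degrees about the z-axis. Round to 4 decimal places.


x' = -1*cos(165) - -8*sin(165) = 3.0365
y' = -1*sin(165) + -8*cos(165) = 7.4686
z' = -14

(3.0365, 7.4686, -14)


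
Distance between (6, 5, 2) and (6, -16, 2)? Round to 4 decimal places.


d = sqrt((6-6)^2 + (-16-5)^2 + (2-2)^2) = 21

21


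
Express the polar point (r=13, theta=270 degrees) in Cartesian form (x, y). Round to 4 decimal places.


x = 13 * cos(270) = 0
y = 13 * sin(270) = -13

(0, -13)


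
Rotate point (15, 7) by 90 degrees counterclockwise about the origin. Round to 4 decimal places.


x' = 15*cos(90) - 7*sin(90) = -7
y' = 15*sin(90) + 7*cos(90) = 15

(-7, 15)


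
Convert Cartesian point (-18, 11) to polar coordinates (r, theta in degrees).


r = sqrt((-18)^2 + 11^2) = 21.095
theta = atan2(11, -18) = 148.5704 degrees

r = 21.095, theta = 148.5704 degrees


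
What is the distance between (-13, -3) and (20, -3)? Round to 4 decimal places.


d = sqrt((20--13)^2 + (-3--3)^2) = 33

33


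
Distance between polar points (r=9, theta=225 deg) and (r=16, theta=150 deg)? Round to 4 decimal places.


d = sqrt(r1^2 + r2^2 - 2*r1*r2*cos(t2-t1))
d = sqrt(9^2 + 16^2 - 2*9*16*cos(150-225)) = 16.2006

16.2006


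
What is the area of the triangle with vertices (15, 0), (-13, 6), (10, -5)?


Area = |x1(y2-y3) + x2(y3-y1) + x3(y1-y2)| / 2
= |15*(6--5) + -13*(-5-0) + 10*(0-6)| / 2
= 85

85


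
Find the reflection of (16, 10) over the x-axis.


Reflection across x-axis: (x, y) -> (x, -y)
(16, 10) -> (16, -10)

(16, -10)


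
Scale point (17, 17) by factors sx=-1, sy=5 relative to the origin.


Scaling: (x*sx, y*sy) = (17*-1, 17*5) = (-17, 85)

(-17, 85)


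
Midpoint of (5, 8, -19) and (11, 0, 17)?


Midpoint = ((5+11)/2, (8+0)/2, (-19+17)/2) = (8, 4, -1)

(8, 4, -1)


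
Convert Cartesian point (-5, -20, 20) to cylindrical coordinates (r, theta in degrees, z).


r = sqrt((-5)^2 + (-20)^2) = 20.6155
theta = atan2(-20, -5) = 255.9638 deg
z = 20

r = 20.6155, theta = 255.9638 deg, z = 20


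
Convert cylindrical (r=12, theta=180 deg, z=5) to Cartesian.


x = 12 * cos(180) = -12
y = 12 * sin(180) = 0
z = 5

(-12, 0, 5)


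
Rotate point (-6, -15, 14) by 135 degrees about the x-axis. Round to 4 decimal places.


x' = -6
y' = -15*cos(135) - 14*sin(135) = 0.7071
z' = -15*sin(135) + 14*cos(135) = -20.5061

(-6, 0.7071, -20.5061)


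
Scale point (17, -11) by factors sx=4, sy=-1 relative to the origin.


Scaling: (x*sx, y*sy) = (17*4, -11*-1) = (68, 11)

(68, 11)


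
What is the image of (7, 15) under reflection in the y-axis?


Reflection across y-axis: (x, y) -> (-x, y)
(7, 15) -> (-7, 15)

(-7, 15)


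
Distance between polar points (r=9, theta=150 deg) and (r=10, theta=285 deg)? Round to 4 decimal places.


d = sqrt(r1^2 + r2^2 - 2*r1*r2*cos(t2-t1))
d = sqrt(9^2 + 10^2 - 2*9*10*cos(285-150)) = 17.5579

17.5579


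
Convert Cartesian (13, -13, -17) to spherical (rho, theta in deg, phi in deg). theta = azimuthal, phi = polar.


rho = sqrt(13^2 + (-13)^2 + (-17)^2) = 25.04
theta = atan2(-13, 13) = 315 deg
phi = acos(-17/25.04) = 132.7589 deg

rho = 25.04, theta = 315 deg, phi = 132.7589 deg


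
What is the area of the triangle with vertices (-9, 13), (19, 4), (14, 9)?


Area = |x1(y2-y3) + x2(y3-y1) + x3(y1-y2)| / 2
= |-9*(4-9) + 19*(9-13) + 14*(13-4)| / 2
= 47.5

47.5


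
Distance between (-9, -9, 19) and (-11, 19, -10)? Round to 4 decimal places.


d = sqrt((-11--9)^2 + (19--9)^2 + (-10-19)^2) = 40.3609

40.3609


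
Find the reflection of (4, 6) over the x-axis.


Reflection across x-axis: (x, y) -> (x, -y)
(4, 6) -> (4, -6)

(4, -6)


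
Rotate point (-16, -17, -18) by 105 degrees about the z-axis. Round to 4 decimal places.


x' = -16*cos(105) - -17*sin(105) = 20.5618
y' = -16*sin(105) + -17*cos(105) = -11.0549
z' = -18

(20.5618, -11.0549, -18)


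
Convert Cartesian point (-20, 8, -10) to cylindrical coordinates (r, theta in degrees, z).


r = sqrt((-20)^2 + 8^2) = 21.5407
theta = atan2(8, -20) = 158.1986 deg
z = -10

r = 21.5407, theta = 158.1986 deg, z = -10


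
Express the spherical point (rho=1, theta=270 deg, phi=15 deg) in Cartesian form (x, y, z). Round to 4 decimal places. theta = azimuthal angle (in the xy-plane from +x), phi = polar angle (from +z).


x = 1 * sin(15) * cos(270) = 0
y = 1 * sin(15) * sin(270) = -0.2588
z = 1 * cos(15) = 0.9659

(0, -0.2588, 0.9659)


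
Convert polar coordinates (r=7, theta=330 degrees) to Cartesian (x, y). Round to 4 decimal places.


x = 7 * cos(330) = 6.0622
y = 7 * sin(330) = -3.5

(6.0622, -3.5)


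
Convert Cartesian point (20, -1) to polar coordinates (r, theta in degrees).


r = sqrt(20^2 + (-1)^2) = 20.025
theta = atan2(-1, 20) = 357.1376 degrees

r = 20.025, theta = 357.1376 degrees
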